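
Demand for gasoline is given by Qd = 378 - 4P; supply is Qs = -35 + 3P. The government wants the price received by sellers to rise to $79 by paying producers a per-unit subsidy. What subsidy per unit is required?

Required subsidy s = $35 per unit

At a seller price of 79, quantity supplied is -35 + 3·79 = 202.
Buyers absorb 202 only when they pay Pb with 378 − 4·Pb = 202, i.e. Pb = 44.
s = Ps − Pb = 79 − 44 = 35.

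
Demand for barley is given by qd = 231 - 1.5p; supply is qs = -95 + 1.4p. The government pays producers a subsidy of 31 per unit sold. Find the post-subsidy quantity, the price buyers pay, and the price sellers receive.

Pre-subsidy: 231 - 1.5p = -95 + 1.4p gives p* = 3260/29, q* = 1809/29.
With the subsidy, sellers receive ps = pb + 31 for each unit, where pb is the price buyers pay.
Supply in terms of pb becomes qs = -95 + 1.4(pb + 31) = -51.6 + 1.4pb. Setting this equal to demand: 231 - 1.5pb = -51.6 + 1.4pb, so pb = 2826/29.
Sellers receive ps = 2826/29 + 31 = 3725/29; q' = 231 − 1.5·(2826/29) = 2460/29.

q' = 2460/29; buyers pay 2826/29; sellers receive 3725/29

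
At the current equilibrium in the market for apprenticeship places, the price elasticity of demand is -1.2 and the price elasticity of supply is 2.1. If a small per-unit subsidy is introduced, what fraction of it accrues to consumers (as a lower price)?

Consumer share = 7/11

For a small subsidy around the equilibrium, the benefit split depends on the relative slopes, which at a point are proportional to the elasticities.
Buyer share = εs/(εs + |εd|) = 2.1/(2.1 + 1.2) = 7/11; seller share = |εd|/(εs + |εd|) = 4/11.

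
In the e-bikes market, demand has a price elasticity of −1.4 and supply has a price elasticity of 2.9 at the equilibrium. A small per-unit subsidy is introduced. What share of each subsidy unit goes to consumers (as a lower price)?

Consumer share = 29/43

For a small subsidy around the equilibrium, the benefit split depends on the relative slopes, which at a point are proportional to the elasticities.
Buyer share = εs/(εs + |εd|) = 2.9/(2.9 + 1.4) = 29/43; seller share = |εd|/(εs + |εd|) = 14/43.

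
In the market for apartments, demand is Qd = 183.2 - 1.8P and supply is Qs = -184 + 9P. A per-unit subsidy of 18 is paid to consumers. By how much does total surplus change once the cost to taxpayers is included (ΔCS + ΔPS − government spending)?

Pre-subsidy: 183.2 - 1.8P = -184 + 9P gives P* = 34, Q* = 122.
With the rebate, buyers effectively pay Pb = Ps − 18, where Ps is the price sellers receive.
Demand in terms of Ps becomes Qd = 183.2 − 1.8(Ps − 18) = 215.6 - 1.8Ps. Setting this equal to supply: 215.6 - 1.8Ps = -184 + 9Ps, so Ps = 37.
Buyers pay Pb = 37 − 18 = 19; Q' = -184 + 9·37 = 149.
ΔCS = ½(122 + 149)(34 − 19) = 2032.5; ΔPS = ½(122 + 149)(37 − 34) = 406.5.
Government spending = 18 × 149 = 2682.
Net change = 2032.5 + 406.5 − 2682 = -243. The loss equals the DWL triangle ½·18·27.

Net change in total surplus = -243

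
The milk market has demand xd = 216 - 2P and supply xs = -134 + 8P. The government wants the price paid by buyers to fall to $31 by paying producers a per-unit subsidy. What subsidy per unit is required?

Required subsidy s = $5 per unit

At a buyer price of 31, quantity demanded is 216 − 2·31 = 154.
Sellers supply 154 only when they receive Ps with -134 + 8·Ps = 154, i.e. Ps = 36.
s = Ps − Pb = 36 − 31 = 5.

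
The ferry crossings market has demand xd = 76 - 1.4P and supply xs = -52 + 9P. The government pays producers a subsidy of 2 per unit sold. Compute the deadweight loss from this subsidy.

Deadweight loss = 63/26

Pre-subsidy: 76 - 1.4P = -52 + 9P gives P* = 160/13, x* = 764/13.
With the subsidy, sellers receive Ps = Pb + 2 for each unit, where Pb is the price buyers pay.
Supply in terms of Pb becomes xs = -52 + 9(Pb + 2) = -34 + 9Pb. Setting this equal to demand: 76 - 1.4Pb = -34 + 9Pb, so Pb = 275/26.
Sellers receive Ps = 275/26 + 2 = 327/26; x' = 76 − 1.4·(275/26) = 1591/26.
The subsidy expands output by 1591/26 − 764/13 = 63/26 past the efficient level; on those units the gap between marginal cost and willingness to pay runs from 0 up to 2.
DWL = ½ × 2 × 63/26 = 63/26.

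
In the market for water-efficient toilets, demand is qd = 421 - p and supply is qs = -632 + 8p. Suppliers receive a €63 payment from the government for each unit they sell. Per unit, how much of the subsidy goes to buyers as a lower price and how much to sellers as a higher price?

Pre-subsidy: 421 - p = -632 + 8p gives p* = 117, q* = 304.
With the subsidy, sellers receive ps = pb + 63 for each unit, where pb is the price buyers pay.
Supply in terms of pb becomes qs = -632 + 8(pb + 63) = -128 + 8pb. Setting this equal to demand: 421 - pb = -128 + 8pb, so pb = 61.
Sellers receive ps = 61 + 63 = 124; q' = 421 − 1·61 = 360.
Buyers' price falls by p* − pb = 117 − 61 = 56; sellers' price rises by ps − p* = 124 − 117 = 7.

Buyers gain €56 per unit; sellers gain €7 per unit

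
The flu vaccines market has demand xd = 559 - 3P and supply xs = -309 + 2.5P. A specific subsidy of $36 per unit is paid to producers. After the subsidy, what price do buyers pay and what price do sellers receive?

Pre-subsidy: 559 - 3P = -309 + 2.5P gives P* = 1736/11, x* = 941/11.
With the subsidy, sellers receive Ps = Pb + 36 for each unit, where Pb is the price buyers pay.
Supply in terms of Pb becomes xs = -309 + 2.5(Pb + 36) = -219 + 2.5Pb. Setting this equal to demand: 559 - 3Pb = -219 + 2.5Pb, so Pb = 1556/11.
Sellers receive Ps = 1556/11 + 36 = 1952/11; x' = 559 − 3·(1556/11) = 1481/11.

Buyers pay 1556/11; sellers receive 1952/11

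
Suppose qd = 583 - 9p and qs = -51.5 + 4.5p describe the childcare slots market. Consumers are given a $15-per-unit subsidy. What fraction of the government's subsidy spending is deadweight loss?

Pre-subsidy: 583 - 9p = -51.5 + 4.5p gives p* = 47, q* = 160.
With the rebate, buyers effectively pay pb = ps − 15, where ps is the price sellers receive.
Demand in terms of ps becomes qd = 583 − 9(ps − 15) = 718 - 9ps. Setting this equal to supply: 718 - 9ps = -51.5 + 4.5ps, so ps = 57.
Buyers pay pb = 57 − 15 = 42; q' = -51.5 + 4.5·57 = 205.
ΔCS = ½(160 + 205)(47 − 42) = 912.5; ΔPS = ½(160 + 205)(57 − 47) = 1825.
Government spending = 15 × 205 = 3075.
DWL = ½ × 15 × (205 − 160) = 337.5; fraction = 337.5 / 3075 = 9/82.

DWL / government spending = 9/82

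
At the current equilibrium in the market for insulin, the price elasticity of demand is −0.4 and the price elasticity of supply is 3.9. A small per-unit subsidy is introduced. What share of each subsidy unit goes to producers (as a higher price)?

For a small subsidy around the equilibrium, the benefit split depends on the relative slopes, which at a point are proportional to the elasticities.
Buyer share = εs/(εs + |εd|) = 3.9/(3.9 + 0.4) = 39/43; seller share = |εd|/(εs + |εd|) = 4/43.
So producers capture 4/43 of the subsidy.

Producer share = 4/43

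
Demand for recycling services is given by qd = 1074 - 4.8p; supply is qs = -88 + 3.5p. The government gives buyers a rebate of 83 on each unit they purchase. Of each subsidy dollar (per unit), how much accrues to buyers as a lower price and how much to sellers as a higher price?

Pre-subsidy: 1074 - 4.8p = -88 + 3.5p gives p* = 140, q* = 402.
With the rebate, buyers effectively pay pb = ps − 83, where ps is the price sellers receive.
Demand in terms of ps becomes qd = 1074 − 4.8(ps − 83) = 1472.4 - 4.8ps. Setting this equal to supply: 1472.4 - 4.8ps = -88 + 3.5ps, so ps = 188.
Buyers pay pb = 188 − 83 = 105; q' = -88 + 3.5·188 = 570.
Buyers' price falls by p* − pb = 140 − 105 = 35; sellers' price rises by ps − p* = 188 − 140 = 48.

Buyers gain 35 per unit; sellers gain 48 per unit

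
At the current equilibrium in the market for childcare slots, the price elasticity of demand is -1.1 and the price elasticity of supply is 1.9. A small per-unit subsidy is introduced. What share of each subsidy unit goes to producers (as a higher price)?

For a small subsidy around the equilibrium, the benefit split depends on the relative slopes, which at a point are proportional to the elasticities.
Buyer share = εs/(εs + |εd|) = 1.9/(1.9 + 1.1) = 19/30; seller share = |εd|/(εs + |εd|) = 11/30.
So producers capture 11/30 of the subsidy.

Producer share = 11/30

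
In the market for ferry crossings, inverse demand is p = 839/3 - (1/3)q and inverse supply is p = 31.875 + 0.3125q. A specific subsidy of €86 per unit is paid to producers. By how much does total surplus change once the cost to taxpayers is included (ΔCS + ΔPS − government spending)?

Net change in total surplus = -177504/31

Pre-subsidy: 839/3 - (1/3)q = 31.875 + 0.3125q gives q* = 11894/31 and p* = 4705/31.
With the subsidy, sellers receive ps = pb + 86 for each unit, where pb is the price buyers pay.
On the curves, pb = 839/3 - (1/3)q and ps = 31.875 + 0.3125q; the wedge ps − pb = 86 gives 31.875 + 0.3125q − (839/3 - (1/3)q) = 86, so q' = 16022/31.
Then pb = 839/3 − (1/3)·(16022/31) = 3329/31 and ps = 31.875 + 0.3125·(16022/31) = 5995/31.
ΔCS = ½(11894/31 + 16022/31)(4705/31 − 3329/31) = 19206208/961; ΔPS = ½(11894/31 + 16022/31)(5995/31 − 4705/31) = 18005820/961.
Government spending = 86 × 16022/31 = 1377892/31.
Net change = 19206208/961 + 18005820/961 − 1377892/31 = -177504/31. The loss equals the DWL triangle ½·86·4128/31.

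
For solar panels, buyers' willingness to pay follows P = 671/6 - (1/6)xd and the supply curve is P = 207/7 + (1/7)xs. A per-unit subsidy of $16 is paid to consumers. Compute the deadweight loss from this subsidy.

Pre-subsidy: 671/6 - (1/6)x = 207/7 + (1/7)x gives x* = 3455/13 and P* = 878/13.
With the rebate, buyers effectively pay Pb = Ps − 16, where Ps is the price sellers receive.
On the curves, Pb = 671/6 - (1/6)x and Ps = 207/7 + (1/7)x; the wedge Ps − Pb = 16 gives 207/7 + (1/7)x − (671/6 - (1/6)x) = 16, so x' = 4127/13.
Then Pb = 671/6 − (1/6)·(4127/13) = 766/13 and Ps = 207/7 + (1/7)·(4127/13) = 974/13.
The subsidy expands output by 4127/13 − 3455/13 = 672/13 past the efficient level; on those units the gap between marginal cost and willingness to pay runs from 0 up to 16.
DWL = ½ × 16 × 672/13 = 5376/13.

Deadweight loss = 5376/13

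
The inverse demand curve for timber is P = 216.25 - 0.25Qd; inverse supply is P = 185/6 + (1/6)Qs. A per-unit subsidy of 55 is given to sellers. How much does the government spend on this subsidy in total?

Government cost = 31735

Pre-subsidy: 216.25 - 0.25Q = 185/6 + (1/6)Q gives Q* = 445 and P* = 105.
With the subsidy, sellers receive Ps = Pb + 55 for each unit, where Pb is the price buyers pay.
On the curves, Pb = 216.25 - 0.25Q and Ps = 185/6 + (1/6)Q; the wedge Ps − Pb = 55 gives 185/6 + (1/6)Q − (216.25 - 0.25Q) = 55, so Q' = 577.
Then Pb = 216.25 − 0.25·577 = 72 and Ps = 185/6 + (1/6)·577 = 127.
Government outlay = subsidy × quantity = 55 × 577 = 31735.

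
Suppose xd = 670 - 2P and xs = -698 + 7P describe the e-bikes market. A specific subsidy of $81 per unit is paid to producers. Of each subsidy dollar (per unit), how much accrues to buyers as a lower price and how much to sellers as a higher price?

Buyers gain $63 per unit; sellers gain $18 per unit

Pre-subsidy: 670 - 2P = -698 + 7P gives P* = 152, x* = 366.
With the subsidy, sellers receive Ps = Pb + 81 for each unit, where Pb is the price buyers pay.
Supply in terms of Pb becomes xs = -698 + 7(Pb + 81) = -131 + 7Pb. Setting this equal to demand: 670 - 2Pb = -131 + 7Pb, so Pb = 89.
Sellers receive Ps = 89 + 81 = 170; x' = 670 − 2·89 = 492.
Buyers' price falls by P* − Pb = 152 − 89 = 63; sellers' price rises by Ps − P* = 170 − 152 = 18.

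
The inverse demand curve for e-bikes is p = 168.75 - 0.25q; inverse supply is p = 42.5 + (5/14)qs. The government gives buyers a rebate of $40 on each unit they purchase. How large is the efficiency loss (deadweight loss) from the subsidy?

Pre-subsidy: 168.75 - 0.25q = 42.5 + (5/14)q gives q* = 3535/17 and p* = 1985/17.
With the rebate, buyers effectively pay pb = ps − 40, where ps is the price sellers receive.
On the curves, pb = 168.75 - 0.25q and ps = 42.5 + (5/14)q; the wedge ps − pb = 40 gives 42.5 + (5/14)q − (168.75 - 0.25q) = 40, so q' = 4655/17.
Then pb = 168.75 − 0.25·(4655/17) = 1705/17 and ps = 42.5 + (5/14)·(4655/17) = 2385/17.
The subsidy expands output by 4655/17 − 3535/17 = 1120/17 past the efficient level; on those units the gap between marginal cost and willingness to pay runs from 0 up to 40.
DWL = ½ × 40 × 1120/17 = 22400/17.

Deadweight loss = 22400/17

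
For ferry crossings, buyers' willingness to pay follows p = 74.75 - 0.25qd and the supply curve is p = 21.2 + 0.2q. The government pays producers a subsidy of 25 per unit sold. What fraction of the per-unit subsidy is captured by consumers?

Consumer share = 5/9

Pre-subsidy: 74.75 - 0.25q = 21.2 + 0.2q gives q* = 119 and p* = 45.
With the subsidy, sellers receive ps = pb + 25 for each unit, where pb is the price buyers pay.
On the curves, pb = 74.75 - 0.25q and ps = 21.2 + 0.2q; the wedge ps − pb = 25 gives 21.2 + 0.2q − (74.75 - 0.25q) = 25, so q' = 1571/9.
Then pb = 74.75 − 0.25·(1571/9) = 280/9 and ps = 21.2 + 0.2·(1571/9) = 505/9.
Buyers' price falls by p* − pb = 45 − 280/9 = 125/9; sellers' price rises by ps − p* = 505/9 − 45 = 100/9.
So consumers capture (125/9)/25 = 5/9 of each unit of subsidy.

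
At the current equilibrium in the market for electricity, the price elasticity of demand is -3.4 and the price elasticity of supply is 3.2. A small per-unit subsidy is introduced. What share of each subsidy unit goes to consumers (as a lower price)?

Consumer share = 16/33

For a small subsidy around the equilibrium, the benefit split depends on the relative slopes, which at a point are proportional to the elasticities.
Buyer share = εs/(εs + |εd|) = 3.2/(3.2 + 3.4) = 16/33; seller share = |εd|/(εs + |εd|) = 17/33.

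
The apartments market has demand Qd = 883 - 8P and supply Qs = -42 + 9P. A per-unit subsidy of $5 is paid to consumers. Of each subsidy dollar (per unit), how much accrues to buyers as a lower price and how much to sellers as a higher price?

Pre-subsidy: 883 - 8P = -42 + 9P gives P* = 925/17, Q* = 7611/17.
With the rebate, buyers effectively pay Pb = Ps − 5, where Ps is the price sellers receive.
Demand in terms of Ps becomes Qd = 883 − 8(Ps − 5) = 923 - 8Ps. Setting this equal to supply: 923 - 8Ps = -42 + 9Ps, so Ps = 965/17.
Buyers pay Pb = 965/17 − 5 = 880/17; Q' = -42 + 9·(965/17) = 7971/17.
Buyers' price falls by P* − Pb = 925/17 − 880/17 = 45/17; sellers' price rises by Ps − P* = 965/17 − 925/17 = 40/17.

Buyers gain 45/17 per unit; sellers gain 40/17 per unit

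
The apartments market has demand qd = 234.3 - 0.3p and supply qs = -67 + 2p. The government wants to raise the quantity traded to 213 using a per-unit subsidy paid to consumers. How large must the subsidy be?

Required subsidy s = 69 per unit

At q = 213, invert demand for the buyer price: pb = (234.3 − 213)/0.3 = 71; invert supply for the seller price: ps = (213 − (-67))/2 = 140.
The subsidy must fill the gap: s = ps − pb = 140 − 71 = 69.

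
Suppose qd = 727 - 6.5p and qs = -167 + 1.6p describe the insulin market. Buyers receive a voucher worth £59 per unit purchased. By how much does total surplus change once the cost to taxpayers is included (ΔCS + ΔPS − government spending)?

Pre-subsidy: 727 - 6.5p = -167 + 1.6p gives p* = 2980/27, q* = 259/27.
With the rebate, buyers effectively pay pb = ps − 59, where ps is the price sellers receive.
Demand in terms of ps becomes qd = 727 − 6.5(ps − 59) = 1110.5 - 6.5ps. Setting this equal to supply: 1110.5 - 6.5ps = -167 + 1.6ps, so ps = 12775/81.
Buyers pay pb = 12775/81 − 59 = 7996/81; q' = -167 + 1.6·(12775/81) = 6913/81.
ΔCS = ½(259/27 + 6913/81)(2980/27 − 7996/81) = 3629680/6561; ΔPS = ½(259/27 + 6913/81)(12775/81 − 2980/27) = 14745575/6561.
Government spending = 59 × 6913/81 = 407867/81.
Net change = 3629680/6561 + 14745575/6561 − 407867/81 = -181012/81. The loss equals the DWL triangle ½·59·6136/81.

Net change in total surplus = -181012/81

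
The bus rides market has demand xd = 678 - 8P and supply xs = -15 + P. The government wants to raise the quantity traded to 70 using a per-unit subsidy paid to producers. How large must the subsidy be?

At x = 70, invert demand for the buyer price: Pb = (678 − 70)/8 = 76; invert supply for the seller price: Ps = (70 − (-15))/1 = 85.
The subsidy must fill the gap: s = Ps − Pb = 85 − 76 = 9.

Required subsidy s = 9 per unit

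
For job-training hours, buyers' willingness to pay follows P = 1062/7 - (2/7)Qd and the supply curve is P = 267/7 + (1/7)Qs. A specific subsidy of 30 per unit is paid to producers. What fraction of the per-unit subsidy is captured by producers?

Producer share = 1/3

Pre-subsidy: 1062/7 - (2/7)Q = 267/7 + (1/7)Q gives Q* = 265 and P* = 76.
With the subsidy, sellers receive Ps = Pb + 30 for each unit, where Pb is the price buyers pay.
On the curves, Pb = 1062/7 - (2/7)Q and Ps = 267/7 + (1/7)Q; the wedge Ps − Pb = 30 gives 267/7 + (1/7)Q − (1062/7 - (2/7)Q) = 30, so Q' = 335.
Then Pb = 1062/7 − (2/7)·335 = 56 and Ps = 267/7 + (1/7)·335 = 86.
Buyers' price falls by P* − Pb = 76 − 56 = 20; sellers' price rises by Ps − P* = 86 − 76 = 10.
So producers capture 10/30 = 1/3 of each unit of subsidy.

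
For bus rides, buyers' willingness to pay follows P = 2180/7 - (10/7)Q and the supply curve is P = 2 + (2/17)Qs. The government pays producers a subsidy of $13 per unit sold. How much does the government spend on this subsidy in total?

Government cost = 498797/184

Pre-subsidy: 2180/7 - (10/7)Q = 2 + (2/17)Q gives Q* = 18411/92 and P* = 1175/46.
With the subsidy, sellers receive Ps = Pb + 13 for each unit, where Pb is the price buyers pay.
On the curves, Pb = 2180/7 - (10/7)Q and Ps = 2 + (2/17)Q; the wedge Ps − Pb = 13 gives 2 + (2/17)Q − (2180/7 - (10/7)Q) = 13, so Q' = 38369/184.
Then Pb = 2180/7 − (10/7)·(38369/184) = 1245/92 and Ps = 2 + (2/17)·(38369/184) = 2441/92.
Government outlay = subsidy × quantity = 13 × 38369/184 = 498797/184.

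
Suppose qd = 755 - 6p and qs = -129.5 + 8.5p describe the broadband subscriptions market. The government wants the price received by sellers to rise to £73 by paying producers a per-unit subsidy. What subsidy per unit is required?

At a seller price of 73, quantity supplied is -129.5 + 8.5·73 = 491.
Buyers absorb 491 only when they pay pb with 755 − 6·pb = 491, i.e. pb = 44.
s = ps − pb = 73 − 44 = 29.

Required subsidy s = £29 per unit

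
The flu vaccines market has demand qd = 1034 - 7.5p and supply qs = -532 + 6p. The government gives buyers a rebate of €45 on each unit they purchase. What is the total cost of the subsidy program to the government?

Pre-subsidy: 1034 - 7.5p = -532 + 6p gives p* = 116, q* = 164.
With the rebate, buyers effectively pay pb = ps − 45, where ps is the price sellers receive.
Demand in terms of ps becomes qd = 1034 − 7.5(ps − 45) = 1371.5 - 7.5ps. Setting this equal to supply: 1371.5 - 7.5ps = -532 + 6ps, so ps = 141.
Buyers pay pb = 141 − 45 = 96; q' = -532 + 6·141 = 314.
Government outlay = subsidy × quantity = 45 × 314 = 14130.

Government cost = €14130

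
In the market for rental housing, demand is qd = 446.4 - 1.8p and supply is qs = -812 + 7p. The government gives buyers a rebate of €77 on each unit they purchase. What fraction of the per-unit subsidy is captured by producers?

Pre-subsidy: 446.4 - 1.8p = -812 + 7p gives p* = 143, q* = 189.
With the rebate, buyers effectively pay pb = ps − 77, where ps is the price sellers receive.
Demand in terms of ps becomes qd = 446.4 − 1.8(ps − 77) = 585 - 1.8ps. Setting this equal to supply: 585 - 1.8ps = -812 + 7ps, so ps = 158.75.
Buyers pay pb = 158.75 − 77 = 81.75; q' = -812 + 7·158.75 = 299.25.
Buyers' price falls by p* − pb = 143 − 81.75 = 61.25; sellers' price rises by ps − p* = 158.75 − 143 = 15.75.
So producers capture 15.75/77 = 9/44 of each unit of subsidy.

Producer share = 9/44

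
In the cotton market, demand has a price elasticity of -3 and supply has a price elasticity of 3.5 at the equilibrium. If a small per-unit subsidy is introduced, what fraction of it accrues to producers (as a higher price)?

Producer share = 6/13

For a small subsidy around the equilibrium, the benefit split depends on the relative slopes, which at a point are proportional to the elasticities.
Buyer share = εs/(εs + |εd|) = 3.5/(3.5 + 3) = 7/13; seller share = |εd|/(εs + |εd|) = 6/13.
So producers capture 6/13 of the subsidy.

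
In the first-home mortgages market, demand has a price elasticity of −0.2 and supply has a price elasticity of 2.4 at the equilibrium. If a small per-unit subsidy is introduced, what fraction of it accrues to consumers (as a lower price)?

Consumer share = 12/13

For a small subsidy around the equilibrium, the benefit split depends on the relative slopes, which at a point are proportional to the elasticities.
Buyer share = εs/(εs + |εd|) = 2.4/(2.4 + 0.2) = 12/13; seller share = |εd|/(εs + |εd|) = 1/13.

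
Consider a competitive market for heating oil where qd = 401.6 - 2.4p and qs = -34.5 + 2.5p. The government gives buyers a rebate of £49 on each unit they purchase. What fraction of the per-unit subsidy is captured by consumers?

Consumer share = 25/49

Pre-subsidy: 401.6 - 2.4p = -34.5 + 2.5p gives p* = 89, q* = 188.
With the rebate, buyers effectively pay pb = ps − 49, where ps is the price sellers receive.
Demand in terms of ps becomes qd = 401.6 − 2.4(ps − 49) = 519.2 - 2.4ps. Setting this equal to supply: 519.2 - 2.4ps = -34.5 + 2.5ps, so ps = 113.
Buyers pay pb = 113 − 49 = 64; q' = -34.5 + 2.5·113 = 248.
Buyers' price falls by p* − pb = 89 − 64 = 25; sellers' price rises by ps − p* = 113 − 89 = 24.
So consumers capture 25/49 = 25/49 of each unit of subsidy.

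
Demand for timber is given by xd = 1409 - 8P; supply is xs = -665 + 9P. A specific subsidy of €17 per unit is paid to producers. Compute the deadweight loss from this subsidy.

Pre-subsidy: 1409 - 8P = -665 + 9P gives P* = 122, x* = 433.
With the subsidy, sellers receive Ps = Pb + 17 for each unit, where Pb is the price buyers pay.
Supply in terms of Pb becomes xs = -665 + 9(Pb + 17) = -512 + 9Pb. Setting this equal to demand: 1409 - 8Pb = -512 + 9Pb, so Pb = 113.
Sellers receive Ps = 113 + 17 = 130; x' = 1409 − 8·113 = 505.
The subsidy expands output by 505 − 433 = 72 past the efficient level; on those units the gap between marginal cost and willingness to pay runs from 0 up to 17.
DWL = ½ × 17 × 72 = 612.

Deadweight loss = €612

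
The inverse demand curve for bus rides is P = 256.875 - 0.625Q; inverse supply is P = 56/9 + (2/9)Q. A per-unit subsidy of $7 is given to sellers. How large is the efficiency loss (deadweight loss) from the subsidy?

Deadweight loss = 1764/61

Pre-subsidy: 256.875 - 0.625Q = 56/9 + (2/9)Q gives Q* = 18047/61 and P* = 4390/61.
With the subsidy, sellers receive Ps = Pb + 7 for each unit, where Pb is the price buyers pay.
On the curves, Pb = 256.875 - 0.625Q and Ps = 56/9 + (2/9)Q; the wedge Ps − Pb = 7 gives 56/9 + (2/9)Q − (256.875 - 0.625Q) = 7, so Q' = 18551/61.
Then Pb = 256.875 − 0.625·(18551/61) = 4075/61 and Ps = 56/9 + (2/9)·(18551/61) = 4502/61.
The subsidy expands output by 18551/61 − 18047/61 = 504/61 past the efficient level; on those units the gap between marginal cost and willingness to pay runs from 0 up to 7.
DWL = ½ × 7 × 504/61 = 1764/61.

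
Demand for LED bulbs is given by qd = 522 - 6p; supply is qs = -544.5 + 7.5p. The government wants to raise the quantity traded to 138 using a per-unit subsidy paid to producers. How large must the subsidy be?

Required subsidy s = 27 per unit

At q = 138, invert demand for the buyer price: pb = (522 − 138)/6 = 64; invert supply for the seller price: ps = (138 − (-544.5))/7.5 = 91.
The subsidy must fill the gap: s = ps − pb = 91 − 64 = 27.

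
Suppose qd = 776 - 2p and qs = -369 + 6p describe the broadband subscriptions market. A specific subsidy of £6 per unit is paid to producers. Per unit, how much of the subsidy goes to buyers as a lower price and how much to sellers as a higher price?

Pre-subsidy: 776 - 2p = -369 + 6p gives p* = 143.125, q* = 489.75.
With the subsidy, sellers receive ps = pb + 6 for each unit, where pb is the price buyers pay.
Supply in terms of pb becomes qs = -369 + 6(pb + 6) = -333 + 6pb. Setting this equal to demand: 776 - 2pb = -333 + 6pb, so pb = 138.625.
Sellers receive ps = 138.625 + 6 = 144.625; q' = 776 − 2·138.625 = 498.75.
Buyers' price falls by p* − pb = 143.125 − 138.625 = 4.5; sellers' price rises by ps − p* = 144.625 − 143.125 = 1.5.

Buyers gain £4.5 per unit; sellers gain £1.5 per unit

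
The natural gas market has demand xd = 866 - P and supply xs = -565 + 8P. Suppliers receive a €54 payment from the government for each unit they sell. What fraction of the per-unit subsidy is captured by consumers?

Consumer share = 8/9

Pre-subsidy: 866 - P = -565 + 8P gives P* = 159, x* = 707.
With the subsidy, sellers receive Ps = Pb + 54 for each unit, where Pb is the price buyers pay.
Supply in terms of Pb becomes xs = -565 + 8(Pb + 54) = -133 + 8Pb. Setting this equal to demand: 866 - Pb = -133 + 8Pb, so Pb = 111.
Sellers receive Ps = 111 + 54 = 165; x' = 866 − 1·111 = 755.
Buyers' price falls by P* − Pb = 159 − 111 = 48; sellers' price rises by Ps − P* = 165 − 159 = 6.
So consumers capture 48/54 = 8/9 of each unit of subsidy.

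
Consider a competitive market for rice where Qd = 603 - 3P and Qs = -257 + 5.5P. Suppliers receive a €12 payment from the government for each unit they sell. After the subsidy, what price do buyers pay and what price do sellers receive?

Pre-subsidy: 603 - 3P = -257 + 5.5P gives P* = 1720/17, Q* = 5091/17.
With the subsidy, sellers receive Ps = Pb + 12 for each unit, where Pb is the price buyers pay.
Supply in terms of Pb becomes Qs = -257 + 5.5(Pb + 12) = -191 + 5.5Pb. Setting this equal to demand: 603 - 3Pb = -191 + 5.5Pb, so Pb = 1588/17.
Sellers receive Ps = 1588/17 + 12 = 1792/17; Q' = 603 − 3·(1588/17) = 5487/17.

Buyers pay 1588/17; sellers receive 1792/17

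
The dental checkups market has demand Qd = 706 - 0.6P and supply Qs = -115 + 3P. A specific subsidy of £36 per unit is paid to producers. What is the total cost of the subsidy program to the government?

Pre-subsidy: 706 - 0.6P = -115 + 3P gives P* = 4105/18, Q* = 3415/6.
With the subsidy, sellers receive Ps = Pb + 36 for each unit, where Pb is the price buyers pay.
Supply in terms of Pb becomes Qs = -115 + 3(Pb + 36) = -7 + 3Pb. Setting this equal to demand: 706 - 0.6Pb = -7 + 3Pb, so Pb = 3565/18.
Sellers receive Ps = 3565/18 + 36 = 4213/18; Q' = 706 − 0.6·(3565/18) = 3523/6.
Government outlay = subsidy × quantity = 36 × 3523/6 = 21138.

Government cost = £21138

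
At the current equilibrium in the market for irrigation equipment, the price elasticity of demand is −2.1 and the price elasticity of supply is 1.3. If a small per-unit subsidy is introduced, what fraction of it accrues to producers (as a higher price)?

For a small subsidy around the equilibrium, the benefit split depends on the relative slopes, which at a point are proportional to the elasticities.
Buyer share = εs/(εs + |εd|) = 1.3/(1.3 + 2.1) = 13/34; seller share = |εd|/(εs + |εd|) = 21/34.
So producers capture 21/34 of the subsidy.

Producer share = 21/34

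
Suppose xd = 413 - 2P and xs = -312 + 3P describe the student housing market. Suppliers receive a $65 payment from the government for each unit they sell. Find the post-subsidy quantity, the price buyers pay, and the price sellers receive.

x' = 201; buyers pay $106; sellers receive $171

Pre-subsidy: 413 - 2P = -312 + 3P gives P* = 145, x* = 123.
With the subsidy, sellers receive Ps = Pb + 65 for each unit, where Pb is the price buyers pay.
Supply in terms of Pb becomes xs = -312 + 3(Pb + 65) = -117 + 3Pb. Setting this equal to demand: 413 - 2Pb = -117 + 3Pb, so Pb = 106.
Sellers receive Ps = 106 + 65 = 171; x' = 413 − 2·106 = 201.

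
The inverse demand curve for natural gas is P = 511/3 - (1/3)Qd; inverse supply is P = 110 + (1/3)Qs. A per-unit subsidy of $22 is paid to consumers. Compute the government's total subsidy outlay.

Government cost = $2717

Pre-subsidy: 511/3 - (1/3)Q = 110 + (1/3)Q gives Q* = 90.5 and P* = 841/6.
With the rebate, buyers effectively pay Pb = Ps − 22, where Ps is the price sellers receive.
On the curves, Pb = 511/3 - (1/3)Q and Ps = 110 + (1/3)Q; the wedge Ps − Pb = 22 gives 110 + (1/3)Q − (511/3 - (1/3)Q) = 22, so Q' = 123.5.
Then Pb = 511/3 − (1/3)·123.5 = 775/6 and Ps = 110 + (1/3)·123.5 = 907/6.
Government outlay = subsidy × quantity = 22 × 123.5 = 2717.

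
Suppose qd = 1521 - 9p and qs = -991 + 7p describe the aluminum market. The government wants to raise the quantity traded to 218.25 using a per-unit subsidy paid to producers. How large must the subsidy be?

At q = 218.25, invert demand for the buyer price: pb = (1521 − 218.25)/9 = 144.75; invert supply for the seller price: ps = (218.25 − (-991))/7 = 172.75.
The subsidy must fill the gap: s = ps − pb = 172.75 − 144.75 = 28.

Required subsidy s = 28 per unit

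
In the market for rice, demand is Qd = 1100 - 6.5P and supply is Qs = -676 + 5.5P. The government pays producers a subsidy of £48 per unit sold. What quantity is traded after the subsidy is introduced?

Pre-subsidy: 1100 - 6.5P = -676 + 5.5P gives P* = 148, Q* = 138.
With the subsidy, sellers receive Ps = Pb + 48 for each unit, where Pb is the price buyers pay.
Supply in terms of Pb becomes Qs = -676 + 5.5(Pb + 48) = -412 + 5.5Pb. Setting this equal to demand: 1100 - 6.5Pb = -412 + 5.5Pb, so Pb = 126.
Sellers receive Ps = 126 + 48 = 174; Q' = 1100 − 6.5·126 = 281.

Q' = 281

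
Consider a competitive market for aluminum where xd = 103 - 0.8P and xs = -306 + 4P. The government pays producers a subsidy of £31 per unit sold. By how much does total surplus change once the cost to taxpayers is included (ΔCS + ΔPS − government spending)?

Pre-subsidy: 103 - 0.8P = -306 + 4P gives P* = 2045/24, x* = 209/6.
With the subsidy, sellers receive Ps = Pb + 31 for each unit, where Pb is the price buyers pay.
Supply in terms of Pb becomes xs = -306 + 4(Pb + 31) = -182 + 4Pb. Setting this equal to demand: 103 - 0.8Pb = -182 + 4Pb, so Pb = 59.375.
Sellers receive Ps = 59.375 + 31 = 90.375; x' = 103 − 0.8·59.375 = 55.5.
ΔCS = ½(209/6 + 55.5)(2045/24 − 59.375) = 42005/36; ΔPS = ½(209/6 + 55.5)(90.375 − 2045/24) = 8401/36.
Government spending = 31 × 55.5 = 1720.5.
Net change = 42005/36 + 8401/36 − 1720.5 = -961/3. The loss equals the DWL triangle ½·31·62/3.

Net change in total surplus = -961/3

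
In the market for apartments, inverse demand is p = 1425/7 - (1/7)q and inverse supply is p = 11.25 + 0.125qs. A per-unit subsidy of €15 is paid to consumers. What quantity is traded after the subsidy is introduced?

Pre-subsidy: 1425/7 - (1/7)q = 11.25 + 0.125q gives q* = 718 and p* = 101.
With the rebate, buyers effectively pay pb = ps − 15, where ps is the price sellers receive.
On the curves, pb = 1425/7 - (1/7)q and ps = 11.25 + 0.125q; the wedge ps − pb = 15 gives 11.25 + 0.125q − (1425/7 - (1/7)q) = 15, so q' = 774.
Then pb = 1425/7 − (1/7)·774 = 93 and ps = 11.25 + 0.125·774 = 108.

q' = 774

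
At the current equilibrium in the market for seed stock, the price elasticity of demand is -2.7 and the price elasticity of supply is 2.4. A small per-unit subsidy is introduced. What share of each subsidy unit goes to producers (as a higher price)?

Producer share = 9/17

For a small subsidy around the equilibrium, the benefit split depends on the relative slopes, which at a point are proportional to the elasticities.
Buyer share = εs/(εs + |εd|) = 2.4/(2.4 + 2.7) = 8/17; seller share = |εd|/(εs + |εd|) = 9/17.
So producers capture 9/17 of the subsidy.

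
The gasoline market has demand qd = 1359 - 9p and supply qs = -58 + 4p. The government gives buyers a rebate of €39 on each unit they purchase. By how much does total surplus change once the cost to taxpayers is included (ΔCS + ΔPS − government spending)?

Net change in total surplus = -€2106

Pre-subsidy: 1359 - 9p = -58 + 4p gives p* = 109, q* = 378.
With the rebate, buyers effectively pay pb = ps − 39, where ps is the price sellers receive.
Demand in terms of ps becomes qd = 1359 − 9(ps − 39) = 1710 - 9ps. Setting this equal to supply: 1710 - 9ps = -58 + 4ps, so ps = 136.
Buyers pay pb = 136 − 39 = 97; q' = -58 + 4·136 = 486.
ΔCS = ½(378 + 486)(109 − 97) = 5184; ΔPS = ½(378 + 486)(136 − 109) = 11664.
Government spending = 39 × 486 = 18954.
Net change = 5184 + 11664 − 18954 = -2106. The loss equals the DWL triangle ½·39·108.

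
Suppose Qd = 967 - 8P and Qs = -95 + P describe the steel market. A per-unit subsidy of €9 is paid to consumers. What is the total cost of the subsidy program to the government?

Government cost = €279

Pre-subsidy: 967 - 8P = -95 + P gives P* = 118, Q* = 23.
With the rebate, buyers effectively pay Pb = Ps − 9, where Ps is the price sellers receive.
Demand in terms of Ps becomes Qd = 967 − 8(Ps − 9) = 1039 - 8Ps. Setting this equal to supply: 1039 - 8Ps = -95 + Ps, so Ps = 126.
Buyers pay Pb = 126 − 9 = 117; Q' = -95 + 1·126 = 31.
Government outlay = subsidy × quantity = 9 × 31 = 279.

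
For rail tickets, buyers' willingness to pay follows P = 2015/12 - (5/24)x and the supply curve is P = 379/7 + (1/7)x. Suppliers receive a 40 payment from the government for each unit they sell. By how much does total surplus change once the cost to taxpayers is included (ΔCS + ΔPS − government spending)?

Pre-subsidy: 2015/12 - (5/24)x = 379/7 + (1/7)x gives x* = 19114/59 and P* = 5925/59.
With the subsidy, sellers receive Ps = Pb + 40 for each unit, where Pb is the price buyers pay.
On the curves, Pb = 2015/12 - (5/24)x and Ps = 379/7 + (1/7)x; the wedge Ps − Pb = 40 gives 379/7 + (1/7)x − (2015/12 - (5/24)x) = 40, so x' = 25834/59.
Then Pb = 2015/12 − (5/24)·(25834/59) = 4525/59 and Ps = 379/7 + (1/7)·(25834/59) = 6885/59.
ΔCS = ½(19114/59 + 25834/59)(5925/59 − 4525/59) = 31463600/3481; ΔPS = ½(19114/59 + 25834/59)(6885/59 − 5925/59) = 21575040/3481.
Government spending = 40 × 25834/59 = 1033360/59.
Net change = 31463600/3481 + 21575040/3481 − 1033360/59 = -134400/59. The loss equals the DWL triangle ½·40·6720/59.

Net change in total surplus = -134400/59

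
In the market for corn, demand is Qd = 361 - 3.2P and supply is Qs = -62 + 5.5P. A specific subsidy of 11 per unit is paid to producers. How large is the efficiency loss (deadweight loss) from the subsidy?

Deadweight loss = 10648/87

Pre-subsidy: 361 - 3.2P = -62 + 5.5P gives P* = 1410/29, Q* = 5957/29.
With the subsidy, sellers receive Ps = Pb + 11 for each unit, where Pb is the price buyers pay.
Supply in terms of Pb becomes Qs = -62 + 5.5(Pb + 11) = -1.5 + 5.5Pb. Setting this equal to demand: 361 - 3.2Pb = -1.5 + 5.5Pb, so Pb = 125/3.
Sellers receive Ps = 125/3 + 11 = 158/3; Q' = 361 − 3.2·(125/3) = 683/3.
The subsidy expands output by 683/3 − 5957/29 = 1936/87 past the efficient level; on those units the gap between marginal cost and willingness to pay runs from 0 up to 11.
DWL = ½ × 11 × 1936/87 = 10648/87.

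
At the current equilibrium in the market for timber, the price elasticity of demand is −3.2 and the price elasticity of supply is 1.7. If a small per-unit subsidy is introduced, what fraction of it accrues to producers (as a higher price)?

For a small subsidy around the equilibrium, the benefit split depends on the relative slopes, which at a point are proportional to the elasticities.
Buyer share = εs/(εs + |εd|) = 1.7/(1.7 + 3.2) = 17/49; seller share = |εd|/(εs + |εd|) = 32/49.
So producers capture 32/49 of the subsidy.

Producer share = 32/49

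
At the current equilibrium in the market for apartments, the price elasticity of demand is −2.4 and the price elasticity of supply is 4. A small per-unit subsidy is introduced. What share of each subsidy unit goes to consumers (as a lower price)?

For a small subsidy around the equilibrium, the benefit split depends on the relative slopes, which at a point are proportional to the elasticities.
Buyer share = εs/(εs + |εd|) = 4/(4 + 2.4) = 0.625; seller share = |εd|/(εs + |εd|) = 0.375.

Consumer share = 0.625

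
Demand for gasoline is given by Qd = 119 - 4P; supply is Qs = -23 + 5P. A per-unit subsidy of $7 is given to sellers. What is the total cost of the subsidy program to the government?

Government cost = 4501/9

Pre-subsidy: 119 - 4P = -23 + 5P gives P* = 142/9, Q* = 503/9.
With the subsidy, sellers receive Ps = Pb + 7 for each unit, where Pb is the price buyers pay.
Supply in terms of Pb becomes Qs = -23 + 5(Pb + 7) = 12 + 5Pb. Setting this equal to demand: 119 - 4Pb = 12 + 5Pb, so Pb = 107/9.
Sellers receive Ps = 107/9 + 7 = 170/9; Q' = 119 − 4·(107/9) = 643/9.
Government outlay = subsidy × quantity = 7 × 643/9 = 4501/9.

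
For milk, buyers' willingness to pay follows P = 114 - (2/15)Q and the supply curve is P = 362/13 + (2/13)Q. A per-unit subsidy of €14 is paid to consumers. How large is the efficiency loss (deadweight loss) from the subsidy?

Deadweight loss = €341.25

Pre-subsidy: 114 - (2/15)Q = 362/13 + (2/13)Q gives Q* = 300 and P* = 74.
With the rebate, buyers effectively pay Pb = Ps − 14, where Ps is the price sellers receive.
On the curves, Pb = 114 - (2/15)Q and Ps = 362/13 + (2/13)Q; the wedge Ps − Pb = 14 gives 362/13 + (2/13)Q − (114 - (2/15)Q) = 14, so Q' = 348.75.
Then Pb = 114 − (2/15)·348.75 = 67.5 and Ps = 362/13 + (2/13)·348.75 = 81.5.
The subsidy expands output by 348.75 − 300 = 48.75 past the efficient level; on those units the gap between marginal cost and willingness to pay runs from 0 up to 14.
DWL = ½ × 14 × 48.75 = 341.25.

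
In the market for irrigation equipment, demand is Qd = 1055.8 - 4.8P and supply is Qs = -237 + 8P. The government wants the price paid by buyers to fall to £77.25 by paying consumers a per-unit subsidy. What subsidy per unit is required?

Required subsidy s = £38 per unit

At a buyer price of 77.25, quantity demanded is 1055.8 − 4.8·77.25 = 685.
Sellers supply 685 only when they receive Ps with -237 + 8·Ps = 685, i.e. Ps = 115.25.
s = Ps − Pb = 115.25 − 77.25 = 38.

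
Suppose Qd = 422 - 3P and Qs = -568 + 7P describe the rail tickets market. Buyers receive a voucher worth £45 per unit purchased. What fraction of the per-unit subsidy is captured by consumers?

Pre-subsidy: 422 - 3P = -568 + 7P gives P* = 99, Q* = 125.
With the rebate, buyers effectively pay Pb = Ps − 45, where Ps is the price sellers receive.
Demand in terms of Ps becomes Qd = 422 − 3(Ps − 45) = 557 - 3Ps. Setting this equal to supply: 557 - 3Ps = -568 + 7Ps, so Ps = 112.5.
Buyers pay Pb = 112.5 − 45 = 67.5; Q' = -568 + 7·112.5 = 219.5.
Buyers' price falls by P* − Pb = 99 − 67.5 = 31.5; sellers' price rises by Ps − P* = 112.5 − 99 = 13.5.
So consumers capture 31.5/45 = 0.7 of each unit of subsidy.

Consumer share = 0.7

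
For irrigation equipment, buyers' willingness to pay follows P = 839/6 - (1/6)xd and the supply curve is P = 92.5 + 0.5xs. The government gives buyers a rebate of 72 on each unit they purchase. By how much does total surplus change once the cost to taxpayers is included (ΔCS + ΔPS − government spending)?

Net change in total surplus = -3888

Pre-subsidy: 839/6 - (1/6)x = 92.5 + 0.5x gives x* = 71 and P* = 128.
With the rebate, buyers effectively pay Pb = Ps − 72, where Ps is the price sellers receive.
On the curves, Pb = 839/6 - (1/6)x and Ps = 92.5 + 0.5x; the wedge Ps − Pb = 72 gives 92.5 + 0.5x − (839/6 - (1/6)x) = 72, so x' = 179.
Then Pb = 839/6 − (1/6)·179 = 110 and Ps = 92.5 + 0.5·179 = 182.
ΔCS = ½(71 + 179)(128 − 110) = 2250; ΔPS = ½(71 + 179)(182 − 128) = 6750.
Government spending = 72 × 179 = 12888.
Net change = 2250 + 6750 − 12888 = -3888. The loss equals the DWL triangle ½·72·108.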